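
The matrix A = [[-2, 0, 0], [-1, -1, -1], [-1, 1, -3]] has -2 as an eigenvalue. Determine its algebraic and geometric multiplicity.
The characteristic polynomial is (x + 2)^3, so the factor x + 2 appears with exponent 3: the algebraic multiplicity is 3.

rank(A + 2I) = 1, so the eigenspace has dimension 3 - 1 = 2: the geometric multiplicity is 2.

Since 2 < 3, A is not diagonalizable.

algebraic multiplicity 3, geometric multiplicity 2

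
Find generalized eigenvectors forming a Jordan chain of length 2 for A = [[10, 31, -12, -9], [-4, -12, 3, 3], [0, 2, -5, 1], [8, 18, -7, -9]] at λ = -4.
We seek v_1 ∈ ker((A + 4I)^2) \ ker(A + 4I), then set v_{i+1} = (A + 4I) v_i.

One such chain is v_1 = [[-3, 1, 0, -2]]^T, v_2 = [[7, -2, 0, 4]]^T. Check: (A + 4I) v_2 = [[0, 0, 0, 0]]^T = 0.

v_1 = [[-3, 1, 0, -2]]^T, v_2 = [[7, -2, 0, 4]]^T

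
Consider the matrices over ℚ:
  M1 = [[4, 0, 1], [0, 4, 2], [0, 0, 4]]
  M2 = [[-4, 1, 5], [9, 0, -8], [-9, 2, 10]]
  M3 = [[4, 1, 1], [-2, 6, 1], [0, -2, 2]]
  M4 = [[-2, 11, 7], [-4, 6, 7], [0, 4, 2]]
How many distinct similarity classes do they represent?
Characteristic polynomials: χ_{M1} = (x - 4)^3, χ_{M2} = (x - 2)^3, χ_{M3} = (x - 4)^3, χ_{M4} = (x - 2)^3.

{M1}: invariant factors x - 4, (x - 4)^2.

{M2, M4}: invariant factors (x - 2)^3.

{M3}: invariant factors (x - 4)^3.

Matrices are similar if and only if their invariant-factor lists agree; the partition into similarity classes is {M1}, {M2, M4}, {M3}.

3 classes: {M1}, {M2, M4}, {M3}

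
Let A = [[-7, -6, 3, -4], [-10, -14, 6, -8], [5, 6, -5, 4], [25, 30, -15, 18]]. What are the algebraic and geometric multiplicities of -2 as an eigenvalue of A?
The characteristic polynomial is (x + 2)^4, so the factor x + 2 appears with exponent 4: the algebraic multiplicity is 4.

rank(A + 2I) = 1, so the eigenspace has dimension 4 - 1 = 3: the geometric multiplicity is 3.

Since 3 < 4, A is not diagonalizable.

algebraic multiplicity 4, geometric multiplicity 3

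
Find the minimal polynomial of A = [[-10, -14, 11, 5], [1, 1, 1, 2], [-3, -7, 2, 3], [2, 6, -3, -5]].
The characteristic polynomial factors as x(x + 4)^3. The minimal polynomial is ∏(x - λ)^{k_λ} where k_λ is the size of the largest Jordan block at λ.

For λ = -4: rank(A + 4I) = 3, and the largest Jordan block has size 3 (the smallest k with rank((A + 4I)^k) = rank((A + 4I)^(k+1))).
For λ = 0: rank(A) = 3, and the largest Jordan block has size 1 (the smallest k with rank(A^k) = rank(A^(k+1))).

So m_A(x) = x(x + 4)^3.

m_A(x) = x(x + 4)^3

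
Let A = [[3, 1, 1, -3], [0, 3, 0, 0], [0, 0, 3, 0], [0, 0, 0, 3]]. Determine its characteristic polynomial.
xI - A = [[x - 3, -1, -1, 3], [0, x - 3, 0, 0], [0, 0, x - 3, 0], [0, 0, 0, x - 3]].

Expanding det(xI - A) along the first row:
det(xI - A) = + (x - 3)·det([[x - 3, 0, 0], [0, x - 3, 0], [0, 0, x - 3]]) - (-1)·det([[0, 0, 0], [0, x - 3, 0], [0, 0, x - 3]]) + (-1)·det([[0, x - 3, 0], [0, 0, 0], [0, 0, x - 3]]) - (3)·det([[0, x - 3, 0], [0, 0, x - 3], [0, 0, 0]]).

Evaluating gives χ_A(x) = x^4 - 12x^3 + 54x^2 - 108x + 81 = (x - 3)^4.

χ_A(x) = (x - 3)^4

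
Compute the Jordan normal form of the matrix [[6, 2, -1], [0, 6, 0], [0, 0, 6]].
The characteristic polynomial is det(xI - A) = (x - 6)^3, so the eigenvalues are 6 (algebraic multiplicity 3).

For λ = 6: rank(A - 6I) = 1, rank((A - 6I)^2) = 0. The eigenspace has dimension 3 - 1 = 2, so there are 2 Jordan blocks; the rank sequence gives block sizes [2, 1].

Assembling the blocks gives the Jordan form J above.

J = [[6, 1, 0], [0, 6, 0], [0, 0, 6]]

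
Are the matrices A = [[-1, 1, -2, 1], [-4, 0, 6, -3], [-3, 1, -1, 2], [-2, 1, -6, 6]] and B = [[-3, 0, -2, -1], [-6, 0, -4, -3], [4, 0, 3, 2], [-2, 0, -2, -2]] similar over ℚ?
No.

trace(A) = 4 but trace(B) = -2. The trace is a similarity invariant, so A and B are not similar.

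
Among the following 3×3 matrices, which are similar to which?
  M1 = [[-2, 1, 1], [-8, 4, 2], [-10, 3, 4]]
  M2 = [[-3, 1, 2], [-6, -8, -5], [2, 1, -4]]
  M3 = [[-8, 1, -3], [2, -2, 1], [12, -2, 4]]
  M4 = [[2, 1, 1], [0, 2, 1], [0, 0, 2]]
3 classes: {M1, M4}, {M2}, {M3}

Characteristic polynomials: χ_{M1} = (x - 2)^3, χ_{M2} = (x + 5)^3, χ_{M3} = (x + 2)^3, χ_{M4} = (x - 2)^3.

{M1, M4}: invariant factors (x - 2)^3.

{M2}: invariant factors (x + 5)^3.

{M3}: invariant factors (x + 2)^3.

Matrices are similar if and only if their invariant-factor lists agree; the partition into similarity classes is {M1, M4}, {M2}, {M3}.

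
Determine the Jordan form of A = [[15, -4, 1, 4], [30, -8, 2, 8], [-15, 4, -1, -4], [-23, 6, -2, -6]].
The characteristic polynomial is det(xI - A) = x^4, so the eigenvalues are 0 (algebraic multiplicity 4).

For λ = 0: rank(A) = 2, rank(A^2) = 1, rank(A^3) = 0. The eigenspace has dimension 4 - 2 = 2, so there are 2 Jordan blocks; the rank sequence gives block sizes [3, 1].

Assembling the blocks gives the Jordan form J above.

J = [[0, 1, 0, 0], [0, 0, 1, 0], [0, 0, 0, 0], [0, 0, 0, 0]]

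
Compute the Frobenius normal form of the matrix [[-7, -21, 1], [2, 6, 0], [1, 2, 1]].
The invariant factors of A (the non-unit diagonal entries of the Smith normal form of xI - A over ℚ[x]) are x^3 - 2x + 2, each dividing the next. The characteristic polynomial is their product, x^3 - 2x + 2.

The rational canonical form is the block-diagonal matrix of companion matrices C(f_i):
R = [[0, 0, -2], [1, 0, 2], [0, 1, 0]].

Note the characteristic polynomial does not split into linear factors over ℚ, so A has no Jordan form over ℚ; the rational canonical form exists over any field.

R = [[0, 0, -2], [1, 0, 2], [0, 1, 0]]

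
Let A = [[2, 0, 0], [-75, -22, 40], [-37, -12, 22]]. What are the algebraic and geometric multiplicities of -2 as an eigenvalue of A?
The characteristic polynomial is (x - 2)^2(x + 2), so the factor x + 2 appears with exponent 1: the algebraic multiplicity is 1.

rank(A + 2I) = 2, so the eigenspace has dimension 3 - 2 = 1: the geometric multiplicity is 1.

algebraic multiplicity 1, geometric multiplicity 1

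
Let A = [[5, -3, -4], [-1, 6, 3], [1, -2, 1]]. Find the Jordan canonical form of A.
The characteristic polynomial is det(xI - A) = (x - 4)^3, so the eigenvalues are 4 (algebraic multiplicity 3).

For λ = 4: rank(A - 4I) = 2, rank((A - 4I)^2) = 1, rank((A - 4I)^3) = 0. The eigenspace has dimension 3 - 2 = 1, so there is 1 Jordan block; the rank sequence gives block sizes [3].

Assembling the blocks gives the Jordan form J above.

J = [[4, 1, 0], [0, 4, 1], [0, 0, 4]]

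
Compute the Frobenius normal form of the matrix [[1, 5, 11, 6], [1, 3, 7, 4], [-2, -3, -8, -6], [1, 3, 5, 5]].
R = [[0, 0, 0, -4], [1, 0, 0, 5], [0, 1, 0, -1], [0, 0, 1, 1]]

The invariant factors of A (the non-unit diagonal entries of the Smith normal form of xI - A over ℚ[x]) are (x - 1)(x^3 + x - 4), each dividing the next. The characteristic polynomial is their product, (x - 1)(x^3 + x - 4).

The rational canonical form is the block-diagonal matrix of companion matrices C(f_i):
R = [[0, 0, 0, -4], [1, 0, 0, 5], [0, 1, 0, -1], [0, 0, 1, 1]].

Note the characteristic polynomial does not split into linear factors over ℚ, so A has no Jordan form over ℚ; the rational canonical form exists over any field.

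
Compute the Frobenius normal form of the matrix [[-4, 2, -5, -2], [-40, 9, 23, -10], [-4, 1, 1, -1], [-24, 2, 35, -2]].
R = [[0, 0, 0, 20], [1, 0, 0, -1], [0, 1, 0, -1], [0, 0, 1, 4]]

The invariant factors of A (the non-unit diagonal entries of the Smith normal form of xI - A over ℚ[x]) are (x - 4)(x^3 + x + 5), each dividing the next. The characteristic polynomial is their product, (x - 4)(x^3 + x + 5).

The rational canonical form is the block-diagonal matrix of companion matrices C(f_i):
R = [[0, 0, 0, 20], [1, 0, 0, -1], [0, 1, 0, -1], [0, 0, 1, 4]].

Note the characteristic polynomial does not split into linear factors over ℚ, so A has no Jordan form over ℚ; the rational canonical form exists over any field.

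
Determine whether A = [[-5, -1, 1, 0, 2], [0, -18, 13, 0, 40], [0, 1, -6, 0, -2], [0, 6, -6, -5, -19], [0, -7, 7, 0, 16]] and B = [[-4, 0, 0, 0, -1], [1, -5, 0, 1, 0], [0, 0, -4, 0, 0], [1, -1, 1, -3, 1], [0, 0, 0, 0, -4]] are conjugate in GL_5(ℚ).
No.

trace(A) = -18 but trace(B) = -20. The trace is a similarity invariant, so A and B are not similar.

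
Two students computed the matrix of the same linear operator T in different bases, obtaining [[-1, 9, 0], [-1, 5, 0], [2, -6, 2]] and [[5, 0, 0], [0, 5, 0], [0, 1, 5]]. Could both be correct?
No.

trace(A) = 6 but trace(B) = 15. The trace is a similarity invariant, so A and B are not similar.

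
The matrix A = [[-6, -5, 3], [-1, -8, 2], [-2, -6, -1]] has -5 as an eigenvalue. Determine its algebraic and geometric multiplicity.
The characteristic polynomial is (x + 5)^3, so the factor x + 5 appears with exponent 3: the algebraic multiplicity is 3.

rank(A + 5I) = 2, so the eigenspace has dimension 3 - 2 = 1: the geometric multiplicity is 1.

Since 1 < 3, A is not diagonalizable.

algebraic multiplicity 3, geometric multiplicity 1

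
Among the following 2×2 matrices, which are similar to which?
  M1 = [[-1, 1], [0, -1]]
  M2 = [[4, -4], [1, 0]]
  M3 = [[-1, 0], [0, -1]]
Characteristic polynomials: χ_{M1} = (x + 1)^2, χ_{M2} = (x - 2)^2, χ_{M3} = (x + 1)^2.

{M1}: invariant factors (x + 1)^2.

{M2}: invariant factors (x - 2)^2.

{M3}: invariant factors x + 1, x + 1.

Matrices are similar if and only if their invariant-factor lists agree; the partition into similarity classes is {M1}, {M2}, {M3}.

3 classes: {M1}, {M2}, {M3}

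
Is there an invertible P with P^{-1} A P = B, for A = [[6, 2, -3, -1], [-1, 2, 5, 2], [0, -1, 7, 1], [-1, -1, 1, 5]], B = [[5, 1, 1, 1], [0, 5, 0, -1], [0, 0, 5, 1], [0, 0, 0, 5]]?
Two matrices over a field are similar if and only if they have the same invariant factors.

Both A and B have characteristic polynomial (x - 5)^4 and minimal polynomial (x - 5)^2. Computing further, both have invariant factors (x - 5)^2, (x - 5)^2. Hence A and B are similar.

Yes.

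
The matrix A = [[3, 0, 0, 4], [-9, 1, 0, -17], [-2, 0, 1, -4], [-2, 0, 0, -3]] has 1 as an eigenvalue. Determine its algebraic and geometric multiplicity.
The characteristic polynomial is (x - 1)^3(x + 1), so the factor x - 1 appears with exponent 3: the algebraic multiplicity is 3.

rank(A - I) = 2, so the eigenspace has dimension 4 - 2 = 2: the geometric multiplicity is 2.

Since 2 < 3, A is not diagonalizable.

algebraic multiplicity 3, geometric multiplicity 2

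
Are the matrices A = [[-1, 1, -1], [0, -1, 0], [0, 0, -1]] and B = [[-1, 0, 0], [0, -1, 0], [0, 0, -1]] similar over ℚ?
Both have characteristic polynomial (x + 1)^3, but the minimal polynomial of A is (x + 1)^2 while the minimal polynomial of B is x + 1. The minimal polynomial is a similarity invariant, so A and B are not similar.

No.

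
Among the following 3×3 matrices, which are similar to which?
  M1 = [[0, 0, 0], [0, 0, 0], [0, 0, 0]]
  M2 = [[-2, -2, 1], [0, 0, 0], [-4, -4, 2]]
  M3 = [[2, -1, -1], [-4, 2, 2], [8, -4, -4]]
2 classes: {M1}, {M2, M3}

Characteristic polynomials: χ_{M1} = x^3, χ_{M2} = x^3, χ_{M3} = x^3.

{M1}: invariant factors x, x, x.

{M2, M3}: invariant factors x, x^2.

Matrices are similar if and only if their invariant-factor lists agree; the partition into similarity classes is {M1}, {M2, M3}.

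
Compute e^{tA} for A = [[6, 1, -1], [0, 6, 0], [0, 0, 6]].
A has Jordan form J = [[6, 1, 0], [0, 6, 0], [0, 0, 6]] with A = PJP^{-1}, so e^{tA} = P e^{tJ} P^{-1}.

For a Jordan block J_k(λ), e^{tJ_k(λ)} = e^{λt} · (I + tN + t^2 N^2/2! + ... + t^{k-1} N^{k-1}/(k-1)!) where N is the nilpotent superdiagonal part.

Assembling the blocks and conjugating back gives the entries of e^{tA} as shown above.

e^{tA} = [[e^{6*t}, t*e^{6*t}, -t*e^{6*t}], [0, e^{6*t}, 0], [0, 0, e^{6*t}]]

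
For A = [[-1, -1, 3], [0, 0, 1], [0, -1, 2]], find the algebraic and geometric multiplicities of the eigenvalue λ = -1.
algebraic multiplicity 1, geometric multiplicity 1

The characteristic polynomial is (x - 1)^2(x + 1), so the factor x + 1 appears with exponent 1: the algebraic multiplicity is 1.

rank(A + I) = 2, so the eigenspace has dimension 3 - 2 = 1: the geometric multiplicity is 1.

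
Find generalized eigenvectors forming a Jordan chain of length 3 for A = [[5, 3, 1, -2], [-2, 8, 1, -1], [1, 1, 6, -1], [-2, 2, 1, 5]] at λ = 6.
v_1 = [[0, 0, 1, 0]]^T, v_2 = [[1, 1, 0, 1]]^T, v_3 = [[0, -1, 1, -1]]^T

We seek v_1 ∈ ker((A - 6I)^3) \ ker((A - 6I)^2), then set v_{i+1} = (A - 6I) v_i.

One such chain is v_1 = [[0, 0, 1, 0]]^T, v_2 = [[1, 1, 0, 1]]^T, v_3 = [[0, -1, 1, -1]]^T. Check: (A - 6I) v_3 = [[0, 0, 0, 0]]^T = 0.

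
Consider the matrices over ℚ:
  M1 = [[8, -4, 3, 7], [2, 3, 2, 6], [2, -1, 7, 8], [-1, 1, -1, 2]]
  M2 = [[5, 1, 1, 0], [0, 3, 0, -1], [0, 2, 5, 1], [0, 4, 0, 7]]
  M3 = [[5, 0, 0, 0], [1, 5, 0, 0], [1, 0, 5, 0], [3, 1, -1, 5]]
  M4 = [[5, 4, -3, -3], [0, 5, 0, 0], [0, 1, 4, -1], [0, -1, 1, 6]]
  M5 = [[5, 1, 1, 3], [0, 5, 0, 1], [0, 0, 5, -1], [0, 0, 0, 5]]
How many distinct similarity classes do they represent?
1 class: {M1, M2, M3, M4, M5}

Characteristic polynomials: χ_{M1} = (x - 5)^4, χ_{M2} = (x - 5)^4, χ_{M3} = (x - 5)^4, χ_{M4} = (x - 5)^4, χ_{M5} = (x - 5)^4.

{M1, M2, M3, M4, M5}: invariant factors (x - 5)^2, (x - 5)^2.

Matrices are similar if and only if their invariant-factor lists agree; the partition into similarity classes is {M1, M2, M3, M4, M5}.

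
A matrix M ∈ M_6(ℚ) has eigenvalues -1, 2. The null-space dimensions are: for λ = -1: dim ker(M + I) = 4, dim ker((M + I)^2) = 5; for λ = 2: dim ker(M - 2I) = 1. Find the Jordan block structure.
Jordan blocks: (-1, 2), (-1, 1), (-1, 1), (-1, 1), (2, 1)

λ = -1: successive nullity increments [4, 1] count blocks of size ≥ k; block sizes are [2, 1, 1, 1].
λ = 2: successive nullity increments [1] count blocks of size ≥ k; block sizes are [1].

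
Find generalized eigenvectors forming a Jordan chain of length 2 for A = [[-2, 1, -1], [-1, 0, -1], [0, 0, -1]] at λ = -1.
v_1 = [[0, 1, 0]]^T, v_2 = [[1, 1, 0]]^T

We seek v_1 ∈ ker((A + I)^2) \ ker(A + I), then set v_{i+1} = (A + I) v_i.

One such chain is v_1 = [[0, 1, 0]]^T, v_2 = [[1, 1, 0]]^T. Check: (A + I) v_2 = [[0, 0, 0]]^T = 0.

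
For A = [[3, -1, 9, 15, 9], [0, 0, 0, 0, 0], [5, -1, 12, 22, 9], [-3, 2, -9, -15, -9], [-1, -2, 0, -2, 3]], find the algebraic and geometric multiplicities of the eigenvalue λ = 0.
The characteristic polynomial is x^4(x - 3), so the factor x appears with exponent 4: the algebraic multiplicity is 4.

rank(A) = 3, so the eigenspace has dimension 5 - 3 = 2: the geometric multiplicity is 2.

Since 2 < 4, A is not diagonalizable.

algebraic multiplicity 4, geometric multiplicity 2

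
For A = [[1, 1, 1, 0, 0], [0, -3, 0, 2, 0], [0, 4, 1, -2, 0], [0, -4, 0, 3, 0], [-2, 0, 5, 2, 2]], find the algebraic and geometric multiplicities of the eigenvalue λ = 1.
The characteristic polynomial is (x - 2)(x - 1)^3(x + 1), so the factor x - 1 appears with exponent 3: the algebraic multiplicity is 3.

rank(A - I) = 3, so the eigenspace has dimension 5 - 3 = 2: the geometric multiplicity is 2.

Since 2 < 3, A is not diagonalizable.

algebraic multiplicity 3, geometric multiplicity 2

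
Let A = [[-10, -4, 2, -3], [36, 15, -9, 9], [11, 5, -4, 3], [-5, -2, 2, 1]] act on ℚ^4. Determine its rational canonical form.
The invariant factors of A (the non-unit diagonal entries of the Smith normal form of xI - A over ℚ[x]) are x^2 - x - 3, x^2 - x - 3, each dividing the next. The characteristic polynomial is their product, (x^2 - x - 3)^2.

The rational canonical form is the block-diagonal matrix of companion matrices C(f_i):
R = [[0, 3, 0, 0], [1, 1, 0, 0], [0, 0, 0, 3], [0, 0, 1, 1]].

Note the characteristic polynomial does not split into linear factors over ℚ, so A has no Jordan form over ℚ; the rational canonical form exists over any field.

R = [[0, 3, 0, 0], [1, 1, 0, 0], [0, 0, 0, 3], [0, 0, 1, 1]]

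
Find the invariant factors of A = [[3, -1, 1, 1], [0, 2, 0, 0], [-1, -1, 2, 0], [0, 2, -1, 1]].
x - 2, (x - 2)^3

The Jordan structure of A has elementary divisors (x - 2)^3, (x - 2). Arranging the block sizes at each eigenvalue in decreasing order and taking row products gives the invariant factors.

Invariant factors (smallest first, each dividing the next): x - 2, (x - 2)^3.

Check: the last factor (x - 2)^3 is the minimal polynomial, and the product (x - 2)^4 is the characteristic polynomial.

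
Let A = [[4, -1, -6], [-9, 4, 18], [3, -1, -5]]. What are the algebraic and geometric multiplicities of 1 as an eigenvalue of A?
algebraic multiplicity 3, geometric multiplicity 2

The characteristic polynomial is (x - 1)^3, so the factor x - 1 appears with exponent 3: the algebraic multiplicity is 3.

rank(A - I) = 1, so the eigenspace has dimension 3 - 1 = 2: the geometric multiplicity is 2.

Since 2 < 3, A is not diagonalizable.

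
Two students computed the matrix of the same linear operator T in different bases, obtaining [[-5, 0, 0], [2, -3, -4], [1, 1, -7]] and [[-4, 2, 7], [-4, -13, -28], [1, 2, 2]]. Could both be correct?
Two matrices over a field are similar if and only if they have the same invariant factors.

Both A and B have characteristic polynomial (x + 5)^3 and minimal polynomial (x + 5)^2. Computing further, both have invariant factors x + 5, (x + 5)^2. Hence A and B are similar.

Yes.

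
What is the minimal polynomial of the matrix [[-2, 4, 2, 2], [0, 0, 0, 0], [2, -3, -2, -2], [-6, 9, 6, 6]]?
The characteristic polynomial factors as x^3(x - 2). The minimal polynomial is ∏(x - λ)^{k_λ} where k_λ is the size of the largest Jordan block at λ.

For λ = 0: rank(A) = 2, and the largest Jordan block has size 2 (the smallest k with rank(A^k) = rank(A^(k+1))).
For λ = 2: rank(A - 2I) = 3, and the largest Jordan block has size 1 (the smallest k with rank((A - 2I)^k) = rank((A - 2I)^(k+1))).

So m_A(x) = x^2(x - 2).

m_A(x) = x^2(x - 2)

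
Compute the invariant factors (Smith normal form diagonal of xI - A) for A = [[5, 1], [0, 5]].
The Jordan structure of A has elementary divisors (x - 5)^2. Arranging the block sizes at each eigenvalue in decreasing order and taking row products gives the invariant factors.

Invariant factors (smallest first, each dividing the next): (x - 5)^2.

Check: the last factor (x - 5)^2 is the minimal polynomial, and the product (x - 5)^2 is the characteristic polynomial.

(x - 5)^2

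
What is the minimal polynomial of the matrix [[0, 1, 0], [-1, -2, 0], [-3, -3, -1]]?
The characteristic polynomial factors as (x + 1)^3. The minimal polynomial is ∏(x - λ)^{k_λ} where k_λ is the size of the largest Jordan block at λ.

For λ = -1: rank(A + I) = 1, and the largest Jordan block has size 2 (the smallest k with rank((A + I)^k) = rank((A + I)^(k+1))).

So m_A(x) = (x + 1)^2.

m_A(x) = (x + 1)^2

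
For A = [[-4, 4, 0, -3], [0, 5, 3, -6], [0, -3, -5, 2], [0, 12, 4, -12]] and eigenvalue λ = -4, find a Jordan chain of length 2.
v_1 = [[-1, 1, -1, 1]]^T, v_2 = [[1, 0, 0, 0]]^T

We seek v_1 ∈ ker((A + 4I)^2) \ ker(A + 4I), then set v_{i+1} = (A + 4I) v_i.

One such chain is v_1 = [[-1, 1, -1, 1]]^T, v_2 = [[1, 0, 0, 0]]^T. Check: (A + 4I) v_2 = [[0, 0, 0, 0]]^T = 0.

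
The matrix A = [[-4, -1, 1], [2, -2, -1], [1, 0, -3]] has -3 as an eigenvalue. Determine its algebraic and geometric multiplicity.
algebraic multiplicity 3, geometric multiplicity 1

The characteristic polynomial is (x + 3)^3, so the factor x + 3 appears with exponent 3: the algebraic multiplicity is 3.

rank(A + 3I) = 2, so the eigenspace has dimension 3 - 2 = 1: the geometric multiplicity is 1.

Since 1 < 3, A is not diagonalizable.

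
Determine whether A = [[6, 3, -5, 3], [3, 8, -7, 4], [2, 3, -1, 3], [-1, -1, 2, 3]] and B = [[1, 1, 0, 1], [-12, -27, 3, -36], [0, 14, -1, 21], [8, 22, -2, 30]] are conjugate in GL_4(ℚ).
No.

trace(A) = 16 but trace(B) = 3. The trace is a similarity invariant, so A and B are not similar.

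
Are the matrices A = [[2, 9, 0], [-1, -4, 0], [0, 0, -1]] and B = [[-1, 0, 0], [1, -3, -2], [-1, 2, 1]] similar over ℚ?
Two matrices over a field are similar if and only if they have the same invariant factors.

Both A and B have characteristic polynomial (x + 1)^3 and minimal polynomial (x + 1)^2. Computing further, both have invariant factors x + 1, (x + 1)^2. Hence A and B are similar.

Yes.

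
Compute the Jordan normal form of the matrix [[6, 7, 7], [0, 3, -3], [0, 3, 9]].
The characteristic polynomial is det(xI - A) = (x - 6)^3, so the eigenvalues are 6 (algebraic multiplicity 3).

For λ = 6: rank(A - 6I) = 1, rank((A - 6I)^2) = 0. The eigenspace has dimension 3 - 1 = 2, so there are 2 Jordan blocks; the rank sequence gives block sizes [2, 1].

Assembling the blocks gives the Jordan form J above.

J = [[6, 1, 0], [0, 6, 0], [0, 0, 6]]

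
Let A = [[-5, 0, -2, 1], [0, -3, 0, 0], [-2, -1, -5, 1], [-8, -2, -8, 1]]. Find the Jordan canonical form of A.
J = [[-3, 1, 0, 0], [0, -3, 0, 0], [0, 0, -3, 1], [0, 0, 0, -3]]

The characteristic polynomial is det(xI - A) = (x + 3)^4, so the eigenvalues are -3 (algebraic multiplicity 4).

For λ = -3: rank(A + 3I) = 2, rank((A + 3I)^2) = 0. The eigenspace has dimension 4 - 2 = 2, so there are 2 Jordan blocks; the rank sequence gives block sizes [2, 2].

Assembling the blocks gives the Jordan form J above.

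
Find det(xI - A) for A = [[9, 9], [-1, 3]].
χ_A(x) = (x - 6)^2

xI - A = [[x - 9, -9], [1, x - 3]].

Expanding det(xI - A) along the first row:
det(xI - A) = + (x - 9)·det([[x - 3]]) - (-9)·det([[1]]).

Evaluating gives χ_A(x) = x^2 - 12x + 36 = (x - 6)^2.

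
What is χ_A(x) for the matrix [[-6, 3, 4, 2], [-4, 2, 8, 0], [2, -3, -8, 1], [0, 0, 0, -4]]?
xI - A = [[x + 6, -3, -4, -2], [4, x - 2, -8, 0], [-2, 3, x + 8, -1], [0, 0, 0, x + 4]].

Expanding det(xI - A) along the first row:
det(xI - A) = + (x + 6)·det([[x - 2, -8, 0], [3, x + 8, -1], [0, 0, x + 4]]) - (-3)·det([[4, -8, 0], [-2, x + 8, -1], [0, 0, x + 4]]) + (-4)·det([[4, x - 2, 0], [-2, 3, -1], [0, 0, x + 4]]) - (-2)·det([[4, x - 2, -8], [-2, 3, x + 8], [0, 0, 0]]).

Evaluating gives χ_A(x) = x^4 + 16x^3 + 96x^2 + 256x + 256 = (x + 4)^4.

χ_A(x) = (x + 4)^4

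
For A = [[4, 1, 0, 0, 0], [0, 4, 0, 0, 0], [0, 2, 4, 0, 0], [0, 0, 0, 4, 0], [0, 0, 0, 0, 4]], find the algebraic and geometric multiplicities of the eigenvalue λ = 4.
The characteristic polynomial is (x - 4)^5, so the factor x - 4 appears with exponent 5: the algebraic multiplicity is 5.

rank(A - 4I) = 1, so the eigenspace has dimension 5 - 1 = 4: the geometric multiplicity is 4.

Since 4 < 5, A is not diagonalizable.

algebraic multiplicity 5, geometric multiplicity 4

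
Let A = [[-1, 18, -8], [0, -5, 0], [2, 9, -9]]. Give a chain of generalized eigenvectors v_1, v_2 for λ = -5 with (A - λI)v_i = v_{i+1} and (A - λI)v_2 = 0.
We seek v_1 ∈ ker((A + 5I)^2) \ ker(A + 5I), then set v_{i+1} = (A + 5I) v_i.

One such chain is v_1 = [[-2, 1, 1]]^T, v_2 = [[2, 0, 1]]^T. Check: (A + 5I) v_2 = [[0, 0, 0]]^T = 0.

v_1 = [[-2, 1, 1]]^T, v_2 = [[2, 0, 1]]^T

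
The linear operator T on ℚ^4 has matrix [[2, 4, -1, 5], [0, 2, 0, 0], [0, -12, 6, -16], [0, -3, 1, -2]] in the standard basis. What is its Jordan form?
The characteristic polynomial is det(xI - A) = (x - 2)^4, so the eigenvalues are 2 (algebraic multiplicity 4).

For λ = 2: rank(A - 2I) = 2, rank((A - 2I)^2) = 1, rank((A - 2I)^3) = 0. The eigenspace has dimension 4 - 2 = 2, so there are 2 Jordan blocks; the rank sequence gives block sizes [3, 1].

Assembling the blocks gives the Jordan form J above.

J = [[2, 1, 0, 0], [0, 2, 1, 0], [0, 0, 2, 0], [0, 0, 0, 2]]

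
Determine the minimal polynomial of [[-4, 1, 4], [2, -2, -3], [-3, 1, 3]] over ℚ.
The characteristic polynomial factors as (x + 1)^3. The minimal polynomial is ∏(x - λ)^{k_λ} where k_λ is the size of the largest Jordan block at λ.

For λ = -1: rank(A + I) = 2, and the largest Jordan block has size 3 (the smallest k with rank((A + I)^k) = rank((A + I)^(k+1))).

So m_A(x) = (x + 1)^3.

m_A(x) = (x + 1)^3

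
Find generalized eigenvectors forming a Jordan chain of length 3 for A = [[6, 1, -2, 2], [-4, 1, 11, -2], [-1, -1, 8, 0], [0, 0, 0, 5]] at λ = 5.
We seek v_1 ∈ ker((A - 5I)^3) \ ker((A - 5I)^2), then set v_{i+1} = (A - 5I) v_i.

One such chain is v_1 = [[0, 2, 1, 0]]^T, v_2 = [[0, 3, 1, 0]]^T, v_3 = [[1, -1, 0, 0]]^T. Check: (A - 5I) v_3 = [[0, 0, 0, 0]]^T = 0.

v_1 = [[0, 2, 1, 0]]^T, v_2 = [[0, 3, 1, 0]]^T, v_3 = [[1, -1, 0, 0]]^T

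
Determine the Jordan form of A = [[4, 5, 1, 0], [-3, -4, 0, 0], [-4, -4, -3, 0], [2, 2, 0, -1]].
The characteristic polynomial is det(xI - A) = (x + 1)^4, so the eigenvalues are -1 (algebraic multiplicity 4).

For λ = -1: rank(A + I) = 2, rank((A + I)^2) = 1, rank((A + I)^3) = 0. The eigenspace has dimension 4 - 2 = 2, so there are 2 Jordan blocks; the rank sequence gives block sizes [3, 1].

Assembling the blocks gives the Jordan form J above.

J = [[-1, 1, 0, 0], [0, -1, 1, 0], [0, 0, -1, 0], [0, 0, 0, -1]]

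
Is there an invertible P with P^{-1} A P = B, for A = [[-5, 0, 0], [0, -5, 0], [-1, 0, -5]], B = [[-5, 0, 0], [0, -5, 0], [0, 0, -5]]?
Both have characteristic polynomial (x + 5)^3, but the minimal polynomial of A is (x + 5)^2 while the minimal polynomial of B is x + 5. The minimal polynomial is a similarity invariant, so A and B are not similar.

No.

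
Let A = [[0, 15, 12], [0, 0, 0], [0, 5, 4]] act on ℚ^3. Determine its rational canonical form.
R = [[0, 0, 0], [0, 0, 0], [0, 1, 4]]

The invariant factors of A (the non-unit diagonal entries of the Smith normal form of xI - A over ℚ[x]) are x, x(x - 4), each dividing the next. The characteristic polynomial is their product, x^2(x - 4).

The rational canonical form is the block-diagonal matrix of companion matrices C(f_i):
R = [[0, 0, 0], [0, 0, 0], [0, 1, 4]].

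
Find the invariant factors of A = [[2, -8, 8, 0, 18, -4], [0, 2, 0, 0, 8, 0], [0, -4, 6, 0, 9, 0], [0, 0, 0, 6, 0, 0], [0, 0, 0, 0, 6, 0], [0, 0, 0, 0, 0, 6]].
The Jordan structure of A has elementary divisors (x - 2), (x - 2), (x - 6)^2, (x - 6), (x - 6). Arranging the block sizes at each eigenvalue in decreasing order and taking row products gives the invariant factors.

Invariant factors (smallest first, each dividing the next): x - 6, (x - 6)(x - 2), (x - 6)^2(x - 2).

Check: the last factor (x - 6)^2(x - 2) is the minimal polynomial, and the product (x - 6)^4(x - 2)^2 is the characteristic polynomial.

x - 6, (x - 6)(x - 2), (x - 6)^2(x - 2)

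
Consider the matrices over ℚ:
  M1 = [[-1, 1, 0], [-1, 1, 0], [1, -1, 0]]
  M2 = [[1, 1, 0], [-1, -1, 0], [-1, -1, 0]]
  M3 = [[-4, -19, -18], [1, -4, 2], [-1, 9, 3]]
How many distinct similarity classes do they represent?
2 classes: {M1, M2}, {M3}

Characteristic polynomials: χ_{M1} = x^3, χ_{M2} = x^3, χ_{M3} = (x - 5)(x + 5)^2.

{M1, M2}: invariant factors x, x^2.

{M3}: invariant factors (x - 5)(x + 5)^2.

Matrices are similar if and only if their invariant-factor lists agree; the partition into similarity classes is {M1, M2}, {M3}.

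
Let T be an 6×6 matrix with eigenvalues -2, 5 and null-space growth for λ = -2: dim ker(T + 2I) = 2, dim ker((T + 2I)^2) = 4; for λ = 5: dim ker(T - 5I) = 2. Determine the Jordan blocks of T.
Jordan blocks: (-2, 2), (-2, 2), (5, 1), (5, 1)

λ = -2: successive nullity increments [2, 2] count blocks of size ≥ k; block sizes are [2, 2].
λ = 5: successive nullity increments [2] count blocks of size ≥ k; block sizes are [1, 1].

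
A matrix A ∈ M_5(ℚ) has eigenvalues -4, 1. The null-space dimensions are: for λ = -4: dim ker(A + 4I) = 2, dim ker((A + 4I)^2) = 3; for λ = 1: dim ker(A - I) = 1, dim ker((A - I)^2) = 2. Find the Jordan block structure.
λ = -4: successive nullity increments [2, 1] count blocks of size ≥ k; block sizes are [2, 1].
λ = 1: successive nullity increments [1, 1] count blocks of size ≥ k; block sizes are [2].

Jordan blocks: (-4, 2), (-4, 1), (1, 2)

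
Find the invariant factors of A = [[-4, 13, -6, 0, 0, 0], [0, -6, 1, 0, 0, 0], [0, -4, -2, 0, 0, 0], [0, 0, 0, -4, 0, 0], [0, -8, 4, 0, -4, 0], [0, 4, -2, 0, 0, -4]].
The Jordan structure of A has elementary divisors (x + 4)^3, (x + 4), (x + 4), (x + 4). Arranging the block sizes at each eigenvalue in decreasing order and taking row products gives the invariant factors.

Invariant factors (smallest first, each dividing the next): x + 4, x + 4, x + 4, (x + 4)^3.

Check: the last factor (x + 4)^3 is the minimal polynomial, and the product (x + 4)^6 is the characteristic polynomial.

x + 4, x + 4, x + 4, (x + 4)^3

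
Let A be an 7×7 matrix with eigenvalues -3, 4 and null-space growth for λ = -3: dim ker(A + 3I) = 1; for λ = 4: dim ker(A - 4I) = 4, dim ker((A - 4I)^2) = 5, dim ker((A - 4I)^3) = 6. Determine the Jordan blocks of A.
λ = -3: successive nullity increments [1] count blocks of size ≥ k; block sizes are [1].
λ = 4: successive nullity increments [4, 1, 1] count blocks of size ≥ k; block sizes are [3, 1, 1, 1].

Jordan blocks: (-3, 1), (4, 3), (4, 1), (4, 1), (4, 1)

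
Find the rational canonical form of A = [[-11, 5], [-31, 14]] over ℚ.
R = [[0, -1], [1, 3]]

The invariant factors of A (the non-unit diagonal entries of the Smith normal form of xI - A over ℚ[x]) are x^2 - 3x + 1, each dividing the next. The characteristic polynomial is their product, x^2 - 3x + 1.

The rational canonical form is the block-diagonal matrix of companion matrices C(f_i):
R = [[0, -1], [1, 3]].

Note the characteristic polynomial does not split into linear factors over ℚ, so A has no Jordan form over ℚ; the rational canonical form exists over any field.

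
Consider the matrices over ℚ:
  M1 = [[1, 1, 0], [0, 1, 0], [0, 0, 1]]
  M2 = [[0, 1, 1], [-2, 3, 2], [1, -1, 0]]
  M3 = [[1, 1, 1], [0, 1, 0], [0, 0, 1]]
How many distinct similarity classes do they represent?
1 class: {M1, M2, M3}

Characteristic polynomials: χ_{M1} = (x - 1)^3, χ_{M2} = (x - 1)^3, χ_{M3} = (x - 1)^3.

{M1, M2, M3}: invariant factors x - 1, (x - 1)^2.

Matrices are similar if and only if their invariant-factor lists agree; the partition into similarity classes is {M1, M2, M3}.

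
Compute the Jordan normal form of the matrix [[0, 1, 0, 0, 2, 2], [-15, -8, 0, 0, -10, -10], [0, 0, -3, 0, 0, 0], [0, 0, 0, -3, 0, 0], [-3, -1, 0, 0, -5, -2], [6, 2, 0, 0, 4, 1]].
J = [[-3, 1, 0, 0, 0, 0], [0, -3, 0, 0, 0, 0], [0, 0, -3, 0, 0, 0], [0, 0, 0, -3, 0, 0], [0, 0, 0, 0, -3, 0], [0, 0, 0, 0, 0, -3]]

The characteristic polynomial is det(xI - A) = (x + 3)^6, so the eigenvalues are -3 (algebraic multiplicity 6).

For λ = -3: rank(A + 3I) = 1, rank((A + 3I)^2) = 0. The eigenspace has dimension 6 - 1 = 5, so there are 5 Jordan blocks; the rank sequence gives block sizes [2, 1, 1, 1, 1].

Assembling the blocks gives the Jordan form J above.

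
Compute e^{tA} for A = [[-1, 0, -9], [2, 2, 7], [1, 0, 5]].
A has Jordan form J = [[2, 1, 0], [0, 2, 1], [0, 0, 2]] with A = PJP^{-1}, so e^{tA} = P e^{tJ} P^{-1}.

For a Jordan block J_k(λ), e^{tJ_k(λ)} = e^{λt} · (I + tN + t^2 N^2/2! + ... + t^{k-1} N^{k-1}/(k-1)!) where N is the nilpotent superdiagonal part.

Assembling the blocks and conjugating back gives the entries of e^{tA} as shown above.

e^{tA} = [[(1 - 3*t)*e^{2*t}, 0, -9*t*e^{2*t}], [t*(t + 4)*e^{2*t}/2, e^{2*t}, t*(3*t + 14)*e^{2*t}/2], [t*e^{2*t}, 0, (3*t + 1)*e^{2*t}]]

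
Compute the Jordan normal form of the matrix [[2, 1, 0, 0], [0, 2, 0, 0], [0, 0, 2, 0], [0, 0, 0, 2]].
J = [[2, 1, 0, 0], [0, 2, 0, 0], [0, 0, 2, 0], [0, 0, 0, 2]]

The characteristic polynomial is det(xI - A) = (x - 2)^4, so the eigenvalues are 2 (algebraic multiplicity 4).

For λ = 2: rank(A - 2I) = 1, rank((A - 2I)^2) = 0. The eigenspace has dimension 4 - 1 = 3, so there are 3 Jordan blocks; the rank sequence gives block sizes [2, 1, 1].

Assembling the blocks gives the Jordan form J above.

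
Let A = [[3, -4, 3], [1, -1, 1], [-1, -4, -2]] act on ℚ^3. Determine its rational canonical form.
The invariant factors of A (the non-unit diagonal entries of the Smith normal form of xI - A over ℚ[x]) are x^3 + 4x + 1, each dividing the next. The characteristic polynomial is their product, x^3 + 4x + 1.

The rational canonical form is the block-diagonal matrix of companion matrices C(f_i):
R = [[0, 0, -1], [1, 0, -4], [0, 1, 0]].

Note the characteristic polynomial does not split into linear factors over ℚ, so A has no Jordan form over ℚ; the rational canonical form exists over any field.

R = [[0, 0, -1], [1, 0, -4], [0, 1, 0]]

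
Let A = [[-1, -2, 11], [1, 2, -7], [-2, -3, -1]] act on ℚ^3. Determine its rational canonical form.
R = [[0, 0, 4], [1, 0, 0], [0, 1, 0]]

The invariant factors of A (the non-unit diagonal entries of the Smith normal form of xI - A over ℚ[x]) are x^3 - 4, each dividing the next. The characteristic polynomial is their product, x^3 - 4.

The rational canonical form is the block-diagonal matrix of companion matrices C(f_i):
R = [[0, 0, 4], [1, 0, 0], [0, 1, 0]].

Note the characteristic polynomial does not split into linear factors over ℚ, so A has no Jordan form over ℚ; the rational canonical form exists over any field.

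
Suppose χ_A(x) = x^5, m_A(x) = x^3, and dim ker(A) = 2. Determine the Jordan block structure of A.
λ = 0: algebraic multiplicity 5 (exponent in χ_A), largest block size 3 (exponent in m_A), 2 blocks (geometric multiplicity). These force block sizes [3, 2].

Jordan blocks: (0, 3), (0, 2)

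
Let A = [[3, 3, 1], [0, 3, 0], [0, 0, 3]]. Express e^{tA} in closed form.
e^{tA} = [[e^{3*t}, 3*t*e^{3*t}, t*e^{3*t}], [0, e^{3*t}, 0], [0, 0, e^{3*t}]]

A has Jordan form J = [[3, 1, 0], [0, 3, 0], [0, 0, 3]] with A = PJP^{-1}, so e^{tA} = P e^{tJ} P^{-1}.

For a Jordan block J_k(λ), e^{tJ_k(λ)} = e^{λt} · (I + tN + t^2 N^2/2! + ... + t^{k-1} N^{k-1}/(k-1)!) where N is the nilpotent superdiagonal part.

Assembling the blocks and conjugating back gives the entries of e^{tA} as shown above.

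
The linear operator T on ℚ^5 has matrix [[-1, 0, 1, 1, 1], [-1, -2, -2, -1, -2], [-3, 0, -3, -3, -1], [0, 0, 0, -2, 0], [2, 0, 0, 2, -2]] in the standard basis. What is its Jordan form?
J = [[-2, 1, 0, 0, 0], [0, -2, 1, 0, 0], [0, 0, -2, 0, 0], [0, 0, 0, -2, 0], [0, 0, 0, 0, -2]]

The characteristic polynomial is det(xI - A) = (x + 2)^5, so the eigenvalues are -2 (algebraic multiplicity 5).

For λ = -2: rank(A + 2I) = 2, rank((A + 2I)^2) = 1, rank((A + 2I)^3) = 0. The eigenspace has dimension 5 - 2 = 3, so there are 3 Jordan blocks; the rank sequence gives block sizes [3, 1, 1].

Assembling the blocks gives the Jordan form J above.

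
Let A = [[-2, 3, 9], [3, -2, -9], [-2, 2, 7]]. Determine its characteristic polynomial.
xI - A = [[x + 2, -3, -9], [-3, x + 2, 9], [2, -2, x - 7]].

Expanding det(xI - A) along the first row:
det(xI - A) = + (x + 2)·det([[x + 2, 9], [-2, x - 7]]) - (-3)·det([[-3, 9], [2, x - 7]]) + (-9)·det([[-3, x + 2], [2, -2]]).

Evaluating gives χ_A(x) = x^3 - 3x^2 + 3x - 1 = (x - 1)^3.

χ_A(x) = (x - 1)^3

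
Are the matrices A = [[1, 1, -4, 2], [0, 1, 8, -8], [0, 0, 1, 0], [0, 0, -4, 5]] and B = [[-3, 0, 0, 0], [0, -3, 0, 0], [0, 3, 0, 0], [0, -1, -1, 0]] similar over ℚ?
trace(A) = 8 but trace(B) = -6. The trace is a similarity invariant, so A and B are not similar.

No.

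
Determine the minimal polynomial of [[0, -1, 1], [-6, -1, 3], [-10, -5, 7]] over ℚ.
The characteristic polynomial factors as (x - 2)^3. The minimal polynomial is ∏(x - λ)^{k_λ} where k_λ is the size of the largest Jordan block at λ.

For λ = 2: rank(A - 2I) = 1, and the largest Jordan block has size 2 (the smallest k with rank((A - 2I)^k) = rank((A - 2I)^(k+1))).

So m_A(x) = (x - 2)^2.

m_A(x) = (x - 2)^2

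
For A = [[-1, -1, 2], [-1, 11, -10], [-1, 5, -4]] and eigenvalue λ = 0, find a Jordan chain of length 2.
v_1 = [[0, 1, 1]]^T, v_2 = [[1, 1, 1]]^T

We seek v_1 ∈ ker(A^2) \ ker(A), then set v_{i+1} = A v_i.

One such chain is v_1 = [[0, 1, 1]]^T, v_2 = [[1, 1, 1]]^T. Check: A v_2 = [[0, 0, 0]]^T = 0.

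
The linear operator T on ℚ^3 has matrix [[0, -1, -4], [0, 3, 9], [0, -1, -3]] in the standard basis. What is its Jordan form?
J = [[0, 1, 0], [0, 0, 1], [0, 0, 0]]

The characteristic polynomial is det(xI - A) = x^3, so the eigenvalues are 0 (algebraic multiplicity 3).

For λ = 0: rank(A) = 2, rank(A^2) = 1, rank(A^3) = 0. The eigenspace has dimension 3 - 2 = 1, so there is 1 Jordan block; the rank sequence gives block sizes [3].

Assembling the blocks gives the Jordan form J above.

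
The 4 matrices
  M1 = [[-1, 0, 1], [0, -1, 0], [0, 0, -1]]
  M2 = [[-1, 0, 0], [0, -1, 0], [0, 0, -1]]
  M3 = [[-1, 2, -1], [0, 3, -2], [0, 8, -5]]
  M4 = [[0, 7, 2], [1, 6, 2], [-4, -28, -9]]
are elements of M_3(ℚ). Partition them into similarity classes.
Characteristic polynomials: χ_{M1} = (x + 1)^3, χ_{M2} = (x + 1)^3, χ_{M3} = (x + 1)^3, χ_{M4} = (x + 1)^3.

{M1, M3, M4}: invariant factors x + 1, (x + 1)^2.

{M2}: invariant factors x + 1, x + 1, x + 1.

Matrices are similar if and only if their invariant-factor lists agree; the partition into similarity classes is {M1, M3, M4}, {M2}.

2 classes: {M1, M3, M4}, {M2}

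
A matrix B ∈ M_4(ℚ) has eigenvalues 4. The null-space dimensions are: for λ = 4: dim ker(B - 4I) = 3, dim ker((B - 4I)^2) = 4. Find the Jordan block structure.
Jordan blocks: (4, 2), (4, 1), (4, 1)

λ = 4: successive nullity increments [3, 1] count blocks of size ≥ k; block sizes are [2, 1, 1].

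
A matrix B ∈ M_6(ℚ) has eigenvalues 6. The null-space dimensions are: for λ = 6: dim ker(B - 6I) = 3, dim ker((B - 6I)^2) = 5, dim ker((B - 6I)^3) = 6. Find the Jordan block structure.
Jordan blocks: (6, 3), (6, 2), (6, 1)

λ = 6: successive nullity increments [3, 2, 1] count blocks of size ≥ k; block sizes are [3, 2, 1].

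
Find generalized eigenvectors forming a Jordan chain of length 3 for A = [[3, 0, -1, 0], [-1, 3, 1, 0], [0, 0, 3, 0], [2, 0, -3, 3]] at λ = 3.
We seek v_1 ∈ ker((A - 3I)^3) \ ker((A - 3I)^2), then set v_{i+1} = (A - 3I) v_i.

One such chain is v_1 = [[0, 0, 1, 0]]^T, v_2 = [[-1, 1, 0, -3]]^T, v_3 = [[0, 1, 0, -2]]^T. Check: (A - 3I) v_3 = [[0, 0, 0, 0]]^T = 0.

v_1 = [[0, 0, 1, 0]]^T, v_2 = [[-1, 1, 0, -3]]^T, v_3 = [[0, 1, 0, -2]]^T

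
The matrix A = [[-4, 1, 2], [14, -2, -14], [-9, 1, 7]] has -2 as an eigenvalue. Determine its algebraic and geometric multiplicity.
algebraic multiplicity 2, geometric multiplicity 1

The characteristic polynomial is (x - 5)(x + 2)^2, so the factor x + 2 appears with exponent 2: the algebraic multiplicity is 2.

rank(A + 2I) = 2, so the eigenspace has dimension 3 - 2 = 1: the geometric multiplicity is 1.

Since 1 < 2, A is not diagonalizable.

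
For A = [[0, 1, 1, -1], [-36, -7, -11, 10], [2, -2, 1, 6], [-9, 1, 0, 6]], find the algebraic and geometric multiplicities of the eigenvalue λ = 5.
algebraic multiplicity 2, geometric multiplicity 1

The characteristic polynomial is (x - 5)^2(x + 5)^2, so the factor x - 5 appears with exponent 2: the algebraic multiplicity is 2.

rank(A - 5I) = 3, so the eigenspace has dimension 4 - 3 = 1: the geometric multiplicity is 1.

Since 1 < 2, A is not diagonalizable.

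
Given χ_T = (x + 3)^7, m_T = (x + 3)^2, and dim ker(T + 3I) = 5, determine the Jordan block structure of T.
Jordan blocks: (-3, 2), (-3, 2), (-3, 1), (-3, 1), (-3, 1)

λ = -3: algebraic multiplicity 7 (exponent in χ_T), largest block size 2 (exponent in m_T), 5 blocks (geometric multiplicity). These force block sizes [2, 2, 1, 1, 1].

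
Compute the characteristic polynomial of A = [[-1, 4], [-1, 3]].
xI - A = [[x + 1, -4], [1, x - 3]].

Expanding det(xI - A) along the first row:
det(xI - A) = + (x + 1)·det([[x - 3]]) - (-4)·det([[1]]).

Evaluating gives χ_A(x) = x^2 - 2x + 1 = (x - 1)^2.

χ_A(x) = (x - 1)^2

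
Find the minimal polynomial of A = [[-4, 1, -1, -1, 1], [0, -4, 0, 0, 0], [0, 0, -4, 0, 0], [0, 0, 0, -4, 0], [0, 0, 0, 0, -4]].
m_A(x) = (x + 4)^2

The characteristic polynomial factors as (x + 4)^5. The minimal polynomial is ∏(x - λ)^{k_λ} where k_λ is the size of the largest Jordan block at λ.

For λ = -4: rank(A + 4I) = 1, and the largest Jordan block has size 2 (the smallest k with rank((A + 4I)^k) = rank((A + 4I)^(k+1))).

So m_A(x) = (x + 4)^2.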